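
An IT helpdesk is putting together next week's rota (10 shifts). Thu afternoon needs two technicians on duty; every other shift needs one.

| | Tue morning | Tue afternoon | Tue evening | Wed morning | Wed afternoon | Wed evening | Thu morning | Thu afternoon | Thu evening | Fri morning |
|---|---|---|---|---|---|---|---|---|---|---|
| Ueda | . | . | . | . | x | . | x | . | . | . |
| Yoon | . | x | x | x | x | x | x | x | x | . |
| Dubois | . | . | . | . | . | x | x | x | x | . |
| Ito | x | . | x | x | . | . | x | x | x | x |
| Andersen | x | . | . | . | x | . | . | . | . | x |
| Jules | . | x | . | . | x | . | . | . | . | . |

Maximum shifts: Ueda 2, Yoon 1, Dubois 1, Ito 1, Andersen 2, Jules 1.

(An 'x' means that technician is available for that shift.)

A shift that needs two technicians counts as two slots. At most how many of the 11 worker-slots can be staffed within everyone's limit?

Total capacity across all technicians is 2+1+1+1+2+1 = 8, and 11 slots are needed, so at most 8 can be filled.
An assignment achieving 8: Tue morning→Andersen, Tue afternoon→Jules, Tue evening→Yoon, Wed morning→Ito, Wed afternoon→Ueda, Wed evening→Dubois, Thu morning→Ueda, Fri morning→Andersen.
Loads: Ueda 2/2, Yoon 1/1, Dubois 1/1, Ito 1/1, Andersen 2/2, Jules 1/1.

8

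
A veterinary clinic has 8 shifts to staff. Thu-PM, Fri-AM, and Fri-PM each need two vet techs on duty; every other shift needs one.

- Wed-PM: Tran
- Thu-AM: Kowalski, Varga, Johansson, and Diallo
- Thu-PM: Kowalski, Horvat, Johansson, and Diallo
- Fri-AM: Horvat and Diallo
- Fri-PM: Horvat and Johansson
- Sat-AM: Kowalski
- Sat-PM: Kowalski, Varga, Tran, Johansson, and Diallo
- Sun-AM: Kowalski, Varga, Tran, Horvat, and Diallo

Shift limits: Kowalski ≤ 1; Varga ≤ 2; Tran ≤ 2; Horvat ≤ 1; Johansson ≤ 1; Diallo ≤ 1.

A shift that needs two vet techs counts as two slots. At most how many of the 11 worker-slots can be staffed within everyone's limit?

8

Total capacity across all vet techs is 1+2+2+1+1+1 = 8, and 11 slots are needed, so at most 8 can be filled.
An assignment achieving 8: Wed-PM→Tran, Thu-AM→Varga, Fri-AM→Horvat+Diallo, Fri-PM→Johansson, Sat-AM→Kowalski, Sat-PM→Varga, Sun-AM→Tran.
Loads: Kowalski 1/1, Varga 2/2, Tran 2/2, Horvat 1/1, Johansson 1/1, Diallo 1/1.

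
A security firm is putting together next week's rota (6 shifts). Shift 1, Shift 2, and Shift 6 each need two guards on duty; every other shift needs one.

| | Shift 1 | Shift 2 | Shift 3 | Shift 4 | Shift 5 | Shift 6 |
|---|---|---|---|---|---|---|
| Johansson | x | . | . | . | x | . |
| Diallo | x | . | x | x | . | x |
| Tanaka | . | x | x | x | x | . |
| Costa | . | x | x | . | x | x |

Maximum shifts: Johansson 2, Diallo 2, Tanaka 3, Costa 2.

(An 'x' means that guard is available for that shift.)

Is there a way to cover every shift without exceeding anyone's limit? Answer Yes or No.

Yes

Shift 1 can only be covered by Johansson and Diallo, so that assignment is forced.
Shift 2 can only be covered by Tanaka and Costa, so that assignment is forced.
Shift 6 can only be covered by Diallo and Costa, so that assignment is forced.
One valid schedule: Shift 1→Johansson+Diallo, Shift 2→Tanaka+Costa, Shift 3→Tanaka, Shift 4→Tanaka, Shift 5→Johansson, Shift 6→Diallo+Costa.
Loads: Johansson 2/2, Diallo 2/2, Tanaka 3/3, Costa 2/2 — all within limits.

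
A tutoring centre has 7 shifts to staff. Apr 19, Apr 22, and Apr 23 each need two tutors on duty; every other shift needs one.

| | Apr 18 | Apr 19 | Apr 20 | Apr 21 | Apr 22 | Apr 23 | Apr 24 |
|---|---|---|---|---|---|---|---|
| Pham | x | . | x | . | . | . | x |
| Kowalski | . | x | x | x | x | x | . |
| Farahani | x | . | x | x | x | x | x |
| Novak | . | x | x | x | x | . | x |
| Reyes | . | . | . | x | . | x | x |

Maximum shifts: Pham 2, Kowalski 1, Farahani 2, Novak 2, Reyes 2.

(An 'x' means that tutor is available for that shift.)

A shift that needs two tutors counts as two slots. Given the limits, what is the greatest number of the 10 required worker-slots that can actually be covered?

9

Total capacity across all tutors is 2+1+2+2+2 = 9, and 10 slots are needed, so at most 9 can be filled.
An assignment achieving 9: Apr 18→Pham, Apr 19→Kowalski+Novak, Apr 20→Pham, Apr 21→Reyes, Apr 22→Farahani+Novak, Apr 23→Farahani+Reyes.
Loads: Pham 2/2, Kowalski 1/1, Farahani 2/2, Novak 2/2, Reyes 2/2.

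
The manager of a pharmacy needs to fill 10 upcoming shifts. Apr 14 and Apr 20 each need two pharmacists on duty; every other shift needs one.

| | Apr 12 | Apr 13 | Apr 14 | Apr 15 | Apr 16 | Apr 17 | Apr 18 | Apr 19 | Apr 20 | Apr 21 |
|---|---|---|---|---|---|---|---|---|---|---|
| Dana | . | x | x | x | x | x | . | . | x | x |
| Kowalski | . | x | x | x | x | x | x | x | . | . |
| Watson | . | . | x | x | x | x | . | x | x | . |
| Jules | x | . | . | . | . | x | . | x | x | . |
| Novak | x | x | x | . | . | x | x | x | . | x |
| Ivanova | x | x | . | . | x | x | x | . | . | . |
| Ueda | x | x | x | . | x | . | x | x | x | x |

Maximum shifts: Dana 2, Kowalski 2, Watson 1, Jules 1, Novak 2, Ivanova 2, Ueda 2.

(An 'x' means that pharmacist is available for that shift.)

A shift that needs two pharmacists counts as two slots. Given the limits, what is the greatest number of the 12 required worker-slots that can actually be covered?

Total capacity across all pharmacists is 2+2+1+1+2+2+2 = 12, and 12 slots are needed, so at most 12 can be filled.
An assignment achieving 12: Apr 12→Jules, Apr 13→Kowalski, Apr 14→Novak+Ueda, Apr 15→Dana, Apr 16→Ivanova, Apr 17→Ivanova, Apr 18→Kowalski, Apr 19→Novak, Apr 20→Watson+Ueda, Apr 21→Dana.
Loads: Dana 2/2, Kowalski 2/2, Watson 1/1, Jules 1/1, Novak 2/2, Ivanova 2/2, Ueda 2/2.

12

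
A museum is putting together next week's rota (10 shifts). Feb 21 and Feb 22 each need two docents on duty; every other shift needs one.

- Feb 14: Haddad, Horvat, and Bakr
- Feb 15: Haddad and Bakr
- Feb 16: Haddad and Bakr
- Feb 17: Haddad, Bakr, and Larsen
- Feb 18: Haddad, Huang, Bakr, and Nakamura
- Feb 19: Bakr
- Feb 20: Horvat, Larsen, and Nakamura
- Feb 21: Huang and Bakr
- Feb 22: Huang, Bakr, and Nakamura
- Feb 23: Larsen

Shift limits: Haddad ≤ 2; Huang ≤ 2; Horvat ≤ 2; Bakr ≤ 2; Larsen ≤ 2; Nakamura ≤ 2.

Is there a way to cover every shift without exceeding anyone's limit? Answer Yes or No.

Yes

Feb 19 can only be covered by Bakr, so that assignment is forced.
Feb 21 can only be covered by Huang and Bakr, so that assignment is forced.
Feb 23 can only be covered by Larsen, so that assignment is forced.
One valid schedule: Feb 14→Horvat, Feb 15→Haddad, Feb 16→Haddad, Feb 17→Larsen, Feb 18→Nakamura, Feb 19→Bakr, Feb 20→Horvat, Feb 21→Huang+Bakr, Feb 22→Huang+Nakamura, Feb 23→Larsen.
Loads: Haddad 2/2, Huang 2/2, Horvat 2/2, Bakr 2/2, Larsen 2/2, Nakamura 2/2 — all within limits.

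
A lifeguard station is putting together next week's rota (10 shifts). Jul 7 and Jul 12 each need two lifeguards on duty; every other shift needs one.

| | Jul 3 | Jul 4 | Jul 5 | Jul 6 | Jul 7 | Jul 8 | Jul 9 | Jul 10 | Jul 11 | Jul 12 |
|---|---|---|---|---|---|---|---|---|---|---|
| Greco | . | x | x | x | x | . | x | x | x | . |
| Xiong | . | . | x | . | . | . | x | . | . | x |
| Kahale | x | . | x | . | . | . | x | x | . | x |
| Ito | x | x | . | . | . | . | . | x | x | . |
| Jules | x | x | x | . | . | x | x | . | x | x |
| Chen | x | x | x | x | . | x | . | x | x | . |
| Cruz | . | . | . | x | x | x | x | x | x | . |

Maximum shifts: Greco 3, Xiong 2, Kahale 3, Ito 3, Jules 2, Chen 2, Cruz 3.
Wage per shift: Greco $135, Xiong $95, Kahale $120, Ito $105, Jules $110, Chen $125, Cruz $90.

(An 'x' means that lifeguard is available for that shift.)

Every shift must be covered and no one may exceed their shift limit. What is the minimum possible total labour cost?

$1250

Jul 7 can only be covered by Greco and Cruz, so that assignment is forced.
Picking the cheapest available lifeguard for each shift independently would cost $1185, but that ignores the shift limits.
An optimal schedule: Jul 3→Ito, Jul 4→Ito, Jul 5→Xiong, Jul 6→Cruz, Jul 7→Cruz+Greco, Jul 8→Cruz, Jul 9→Jules, Jul 10→Kahale, Jul 11→Ito, Jul 12→Xiong+Jules.
Total: 105 + 105 + 95 + 90 + 90 + 135 + 90 + 110 + 120 + 105 + 95 + 110 = $1250.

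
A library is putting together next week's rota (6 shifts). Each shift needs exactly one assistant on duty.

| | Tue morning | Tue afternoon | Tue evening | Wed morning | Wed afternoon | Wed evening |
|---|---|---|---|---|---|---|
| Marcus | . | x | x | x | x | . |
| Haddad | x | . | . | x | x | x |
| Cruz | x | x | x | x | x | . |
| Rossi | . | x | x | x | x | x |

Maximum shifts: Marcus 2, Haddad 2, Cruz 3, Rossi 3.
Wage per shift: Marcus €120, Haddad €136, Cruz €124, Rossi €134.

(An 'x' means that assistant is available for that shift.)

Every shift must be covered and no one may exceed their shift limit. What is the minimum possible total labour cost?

€746

Picking the cheapest available assistant for each shift independently would cost €738, but that ignores the shift limits.
An optimal schedule: Tue morning→Cruz, Tue afternoon→Marcus, Tue evening→Marcus, Wed morning→Cruz, Wed afternoon→Cruz, Wed evening→Rossi.
Total: 124 + 120 + 120 + 124 + 124 + 134 = €746.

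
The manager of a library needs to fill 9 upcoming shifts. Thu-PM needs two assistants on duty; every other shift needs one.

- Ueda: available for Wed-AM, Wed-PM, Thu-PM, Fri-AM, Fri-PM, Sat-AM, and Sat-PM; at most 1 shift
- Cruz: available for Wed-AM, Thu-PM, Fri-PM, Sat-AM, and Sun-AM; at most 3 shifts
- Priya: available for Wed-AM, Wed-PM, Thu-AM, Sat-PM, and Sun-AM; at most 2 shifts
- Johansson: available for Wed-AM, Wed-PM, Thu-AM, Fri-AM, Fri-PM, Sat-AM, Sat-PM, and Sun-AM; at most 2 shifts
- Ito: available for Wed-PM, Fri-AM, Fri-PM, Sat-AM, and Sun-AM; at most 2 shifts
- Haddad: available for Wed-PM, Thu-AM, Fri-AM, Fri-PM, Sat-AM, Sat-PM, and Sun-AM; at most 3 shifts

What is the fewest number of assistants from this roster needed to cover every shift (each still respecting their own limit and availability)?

5

10 slots to fill and no one can take more than 3, so at least ⌈10/3⌉ = 4 assistants are needed.
No set of 4 assistants can cover every shift (each such set leaves at least one shift with no one available or exceeds a cap).
Ueda, Cruz, Priya, Johansson, and Ito alone can cover everything: Wed-AM→Cruz, Wed-PM→Johansson, Thu-AM→Priya, Thu-PM→Ueda+Cruz, Fri-AM→Johansson, Fri-PM→Cruz, Sat-AM→Ito, Sat-PM→Priya, Sun-AM→Ito.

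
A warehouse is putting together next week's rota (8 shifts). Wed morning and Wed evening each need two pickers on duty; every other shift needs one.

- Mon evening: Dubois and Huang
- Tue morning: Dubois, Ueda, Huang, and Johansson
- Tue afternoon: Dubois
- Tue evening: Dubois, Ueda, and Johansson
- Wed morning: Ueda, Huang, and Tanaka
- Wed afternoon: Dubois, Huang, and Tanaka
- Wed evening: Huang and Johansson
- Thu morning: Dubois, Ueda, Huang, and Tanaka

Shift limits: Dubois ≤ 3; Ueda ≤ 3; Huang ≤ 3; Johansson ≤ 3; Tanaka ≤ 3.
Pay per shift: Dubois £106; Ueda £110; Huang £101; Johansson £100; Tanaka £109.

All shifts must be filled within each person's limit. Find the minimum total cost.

£1030

Tue afternoon can only be covered by Dubois, so that assignment is forced.
Wed evening can only be covered by Huang and Johansson, so that assignment is forced.
Picking the cheapest available picker for each shift independently would cost £1020, but that ignores the shift limits.
An optimal schedule: Mon evening→Huang, Tue morning→Johansson, Tue afternoon→Dubois, Tue evening→Johansson, Wed morning→Huang+Tanaka, Wed afternoon→Dubois, Wed evening→Johansson+Huang, Thu morning→Dubois.
Total: 101 + 100 + 106 + 100 + 101 + 109 + 106 + 100 + 101 + 106 = £1030.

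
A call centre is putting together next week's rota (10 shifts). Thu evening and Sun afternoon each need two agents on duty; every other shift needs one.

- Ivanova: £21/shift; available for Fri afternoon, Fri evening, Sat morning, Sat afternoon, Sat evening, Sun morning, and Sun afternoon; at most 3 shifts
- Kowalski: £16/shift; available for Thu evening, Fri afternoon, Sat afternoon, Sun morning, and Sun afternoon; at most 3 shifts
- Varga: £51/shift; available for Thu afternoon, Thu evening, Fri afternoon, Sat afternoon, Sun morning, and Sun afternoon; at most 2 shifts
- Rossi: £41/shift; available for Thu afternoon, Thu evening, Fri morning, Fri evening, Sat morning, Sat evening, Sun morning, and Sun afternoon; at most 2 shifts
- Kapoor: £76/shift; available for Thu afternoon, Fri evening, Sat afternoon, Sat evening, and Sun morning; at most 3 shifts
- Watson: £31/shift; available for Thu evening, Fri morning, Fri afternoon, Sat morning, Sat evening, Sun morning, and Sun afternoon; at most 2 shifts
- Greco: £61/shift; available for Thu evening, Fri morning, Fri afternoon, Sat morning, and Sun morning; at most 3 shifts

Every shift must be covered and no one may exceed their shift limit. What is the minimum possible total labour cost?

Picking the cheapest available agent for each shift independently would cost £267, but that ignores the shift limits.
An optimal schedule: Thu afternoon→Varga, Thu evening→Kowalski+Watson, Fri morning→Rossi, Fri afternoon→Kowalski, Fri evening→Ivanova, Sat morning→Ivanova, Sat afternoon→Ivanova, Sat evening→Rossi, Sun morning→Kowalski, Sun afternoon→Varga+Watson.
Total: 51 + 16 + 31 + 41 + 16 + 21 + 21 + 21 + 41 + 16 + 51 + 31 = £357.

£357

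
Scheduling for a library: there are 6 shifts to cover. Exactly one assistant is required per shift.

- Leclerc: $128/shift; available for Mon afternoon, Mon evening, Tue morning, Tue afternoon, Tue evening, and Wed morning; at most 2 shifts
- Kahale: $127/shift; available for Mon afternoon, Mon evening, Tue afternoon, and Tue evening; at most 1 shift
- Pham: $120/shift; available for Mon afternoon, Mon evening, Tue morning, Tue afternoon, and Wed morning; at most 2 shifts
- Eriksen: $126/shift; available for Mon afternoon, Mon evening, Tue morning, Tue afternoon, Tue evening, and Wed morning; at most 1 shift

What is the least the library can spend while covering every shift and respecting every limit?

Picking the cheapest available assistant for each shift independently would cost $726, but that ignores the shift limits.
An optimal schedule: Mon afternoon→Kahale, Mon evening→Pham, Tue morning→Leclerc, Tue afternoon→Eriksen, Tue evening→Leclerc, Wed morning→Pham.
Total: 127 + 120 + 128 + 126 + 128 + 120 = $749.

$749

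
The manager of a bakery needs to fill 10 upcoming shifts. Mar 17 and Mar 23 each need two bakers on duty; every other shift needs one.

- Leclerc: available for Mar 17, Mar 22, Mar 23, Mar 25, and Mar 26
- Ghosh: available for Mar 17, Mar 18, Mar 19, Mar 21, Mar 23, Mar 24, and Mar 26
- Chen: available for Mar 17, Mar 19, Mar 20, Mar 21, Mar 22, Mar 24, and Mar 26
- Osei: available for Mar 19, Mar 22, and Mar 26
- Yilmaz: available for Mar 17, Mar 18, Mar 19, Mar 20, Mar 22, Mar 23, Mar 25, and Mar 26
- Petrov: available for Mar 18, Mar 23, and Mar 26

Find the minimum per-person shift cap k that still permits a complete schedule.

With 6 bakers and 12 worker-slots to fill, someone must work at least ⌈12/6⌉ = 2 shifts, so k ≥ 2.
k = 2 works: Mar 17→Leclerc+Chen, Mar 18→Yilmaz, Mar 19→Osei, Mar 20→Chen, Mar 21→Ghosh, Mar 22→Osei, Mar 23→Yilmaz+Petrov, Mar 24→Ghosh, Mar 25→Leclerc, Mar 26→Petrov.
Loads: Leclerc 2, Ghosh 2, Chen 2, Osei 2, Yilmaz 2, Petrov 2 — all ≤ 2.

2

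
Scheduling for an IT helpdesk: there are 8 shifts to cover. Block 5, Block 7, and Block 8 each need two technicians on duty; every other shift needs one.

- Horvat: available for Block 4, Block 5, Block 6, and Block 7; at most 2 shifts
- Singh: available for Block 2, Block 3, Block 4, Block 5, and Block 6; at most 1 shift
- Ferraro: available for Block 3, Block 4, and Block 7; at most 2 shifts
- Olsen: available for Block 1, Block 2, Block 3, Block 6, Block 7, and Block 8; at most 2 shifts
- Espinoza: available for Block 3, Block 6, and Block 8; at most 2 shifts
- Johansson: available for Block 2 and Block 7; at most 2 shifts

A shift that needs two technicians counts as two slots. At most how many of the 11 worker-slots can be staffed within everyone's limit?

11

Total capacity across all technicians is 2+1+2+2+2+2 = 11, and 11 slots are needed, so at most 11 can be filled.
An assignment achieving 11: Block 1→Olsen, Block 2→Johansson, Block 3→Ferraro, Block 4→Horvat, Block 5→Horvat+Singh, Block 6→Espinoza, Block 7→Ferraro+Johansson, Block 8→Olsen+Espinoza.
Loads: Horvat 2/2, Singh 1/1, Ferraro 2/2, Olsen 2/2, Espinoza 2/2, Johansson 2/2.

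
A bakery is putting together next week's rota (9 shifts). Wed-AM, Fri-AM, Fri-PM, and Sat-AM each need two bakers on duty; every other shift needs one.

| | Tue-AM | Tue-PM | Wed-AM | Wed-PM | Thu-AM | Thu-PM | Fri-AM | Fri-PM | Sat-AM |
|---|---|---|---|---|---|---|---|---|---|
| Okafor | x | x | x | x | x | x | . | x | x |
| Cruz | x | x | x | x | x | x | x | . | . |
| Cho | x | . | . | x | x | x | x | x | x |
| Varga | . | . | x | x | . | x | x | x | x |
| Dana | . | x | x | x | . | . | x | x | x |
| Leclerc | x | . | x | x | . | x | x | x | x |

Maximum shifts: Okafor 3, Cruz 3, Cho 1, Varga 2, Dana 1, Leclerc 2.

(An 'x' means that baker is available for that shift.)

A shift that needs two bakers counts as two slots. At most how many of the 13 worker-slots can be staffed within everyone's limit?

Total capacity across all bakers is 3+3+1+2+1+2 = 12, and 13 slots are needed, so at most 12 can be filled.
An assignment achieving 12: Tue-AM→Okafor, Tue-PM→Okafor, Wed-AM→Cruz+Varga, Wed-PM→Leclerc, Thu-AM→Okafor, Thu-PM→Cruz, Fri-AM→Cruz+Cho, Fri-PM→Varga+Dana, Sat-AM→Leclerc.
Loads: Okafor 3/3, Cruz 3/3, Cho 1/1, Varga 2/2, Dana 1/1, Leclerc 2/2.

12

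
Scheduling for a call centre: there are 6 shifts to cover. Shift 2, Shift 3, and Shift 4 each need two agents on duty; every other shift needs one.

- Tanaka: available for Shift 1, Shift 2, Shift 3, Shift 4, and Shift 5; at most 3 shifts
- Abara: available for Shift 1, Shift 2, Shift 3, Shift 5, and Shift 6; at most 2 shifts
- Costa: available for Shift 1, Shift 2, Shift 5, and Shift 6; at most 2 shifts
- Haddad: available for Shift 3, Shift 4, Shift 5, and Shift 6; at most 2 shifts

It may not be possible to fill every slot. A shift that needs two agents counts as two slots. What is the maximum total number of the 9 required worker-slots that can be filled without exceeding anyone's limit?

Total capacity across all agents is 3+2+2+2 = 9, and 9 slots are needed, so at most 9 can be filled.
An assignment achieving 9: Shift 1→Tanaka, Shift 2→Tanaka+Abara, Shift 3→Abara+Haddad, Shift 4→Tanaka+Haddad, Shift 5→Costa, Shift 6→Costa.
Loads: Tanaka 3/3, Abara 2/2, Costa 2/2, Haddad 2/2.

9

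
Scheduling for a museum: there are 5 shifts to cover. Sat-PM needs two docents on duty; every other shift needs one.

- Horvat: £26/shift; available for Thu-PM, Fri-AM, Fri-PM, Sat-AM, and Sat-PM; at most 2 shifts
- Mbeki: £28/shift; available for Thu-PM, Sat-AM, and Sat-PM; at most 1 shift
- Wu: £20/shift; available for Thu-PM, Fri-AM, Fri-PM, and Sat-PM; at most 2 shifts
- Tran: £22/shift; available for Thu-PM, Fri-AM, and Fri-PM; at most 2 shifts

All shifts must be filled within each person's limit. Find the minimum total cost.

Picking the cheapest available docent for each shift independently would cost £132, but that ignores the shift limits.
An optimal schedule: Thu-PM→Tran, Fri-AM→Wu, Fri-PM→Tran, Sat-AM→Horvat, Sat-PM→Wu+Horvat.
Total: 22 + 20 + 22 + 26 + 20 + 26 = £136.

£136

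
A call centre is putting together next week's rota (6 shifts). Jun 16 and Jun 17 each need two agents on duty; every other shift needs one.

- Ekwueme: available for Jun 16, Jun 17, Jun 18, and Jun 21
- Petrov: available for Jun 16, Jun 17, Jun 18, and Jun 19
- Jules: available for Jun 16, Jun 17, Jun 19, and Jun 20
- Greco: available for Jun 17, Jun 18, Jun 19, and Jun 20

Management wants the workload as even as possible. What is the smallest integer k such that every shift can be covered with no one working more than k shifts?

2

With 4 agents and 8 worker-slots to fill, someone must work at least ⌈8/4⌉ = 2 shifts, so k ≥ 2.
k = 2 works: Jun 16→Ekwueme+Petrov, Jun 17→Jules+Greco, Jun 18→Petrov, Jun 19→Greco, Jun 20→Jules, Jun 21→Ekwueme.
Loads: Ekwueme 2, Petrov 2, Jules 2, Greco 2 — all ≤ 2.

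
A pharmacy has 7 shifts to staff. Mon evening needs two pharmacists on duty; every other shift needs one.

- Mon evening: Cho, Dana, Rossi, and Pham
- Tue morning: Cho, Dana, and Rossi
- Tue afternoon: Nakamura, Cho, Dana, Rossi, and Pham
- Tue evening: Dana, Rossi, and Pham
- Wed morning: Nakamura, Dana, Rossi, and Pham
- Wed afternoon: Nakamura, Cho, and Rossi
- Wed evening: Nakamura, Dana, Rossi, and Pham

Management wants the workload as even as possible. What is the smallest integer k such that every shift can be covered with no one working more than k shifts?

2

With 5 pharmacists and 8 worker-slots to fill, someone must work at least ⌈8/5⌉ = 2 shifts, so k ≥ 2.
k = 2 works: Mon evening→Rossi+Pham, Tue morning→Cho, Tue afternoon→Cho, Tue evening→Dana, Wed morning→Nakamura, Wed afternoon→Nakamura, Wed evening→Dana.
Loads: Nakamura 2, Cho 2, Dana 2, Rossi 1, Pham 1 — all ≤ 2.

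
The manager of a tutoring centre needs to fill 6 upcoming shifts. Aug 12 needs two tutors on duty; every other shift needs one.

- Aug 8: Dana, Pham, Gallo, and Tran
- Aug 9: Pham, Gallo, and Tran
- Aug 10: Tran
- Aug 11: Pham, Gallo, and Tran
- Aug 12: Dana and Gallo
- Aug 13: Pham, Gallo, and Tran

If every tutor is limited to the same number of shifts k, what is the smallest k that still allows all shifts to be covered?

2

With 4 tutors and 7 worker-slots to fill, someone must work at least ⌈7/4⌉ = 2 shifts, so k ≥ 2.
k = 2 works: Aug 8→Dana, Aug 9→Pham, Aug 10→Tran, Aug 11→Pham, Aug 12→Dana+Gallo, Aug 13→Gallo.
Loads: Dana 2, Pham 2, Gallo 2, Tran 1 — all ≤ 2.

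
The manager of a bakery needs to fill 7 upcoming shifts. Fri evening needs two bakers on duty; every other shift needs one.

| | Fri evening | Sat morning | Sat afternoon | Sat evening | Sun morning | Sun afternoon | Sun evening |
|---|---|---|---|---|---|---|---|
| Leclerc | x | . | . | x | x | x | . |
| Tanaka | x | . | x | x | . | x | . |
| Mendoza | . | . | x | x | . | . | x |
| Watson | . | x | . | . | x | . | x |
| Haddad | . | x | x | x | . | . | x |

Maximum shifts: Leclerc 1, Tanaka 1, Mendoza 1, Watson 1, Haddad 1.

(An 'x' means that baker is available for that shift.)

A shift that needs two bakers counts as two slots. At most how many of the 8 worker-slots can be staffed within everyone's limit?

Total capacity across all bakers is 1+1+1+1+1 = 5, and 8 slots are needed, so at most 5 can be filled.
An assignment achieving 5: Fri evening→Leclerc+Tanaka, Sat morning→Watson, Sat afternoon→Mendoza, Sun evening→Haddad.
Loads: Leclerc 1/1, Tanaka 1/1, Mendoza 1/1, Watson 1/1, Haddad 1/1.

5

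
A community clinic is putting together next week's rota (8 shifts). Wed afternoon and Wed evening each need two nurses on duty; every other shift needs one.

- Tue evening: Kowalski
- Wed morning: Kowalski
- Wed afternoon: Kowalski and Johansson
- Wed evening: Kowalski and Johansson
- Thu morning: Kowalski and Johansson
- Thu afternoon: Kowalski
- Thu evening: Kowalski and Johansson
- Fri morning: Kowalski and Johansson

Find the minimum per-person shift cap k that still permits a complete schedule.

With 2 nurses and 10 worker-slots to fill, someone must work at least ⌈10/2⌉ = 5 shifts, so k ≥ 5.
k = 5 works: Tue evening→Kowalski, Wed morning→Kowalski, Wed afternoon→Kowalski+Johansson, Wed evening→Kowalski+Johansson, Thu morning→Johansson, Thu afternoon→Kowalski, Thu evening→Johansson, Fri morning→Johansson.
Loads: Kowalski 5, Johansson 5 — all ≤ 5.

5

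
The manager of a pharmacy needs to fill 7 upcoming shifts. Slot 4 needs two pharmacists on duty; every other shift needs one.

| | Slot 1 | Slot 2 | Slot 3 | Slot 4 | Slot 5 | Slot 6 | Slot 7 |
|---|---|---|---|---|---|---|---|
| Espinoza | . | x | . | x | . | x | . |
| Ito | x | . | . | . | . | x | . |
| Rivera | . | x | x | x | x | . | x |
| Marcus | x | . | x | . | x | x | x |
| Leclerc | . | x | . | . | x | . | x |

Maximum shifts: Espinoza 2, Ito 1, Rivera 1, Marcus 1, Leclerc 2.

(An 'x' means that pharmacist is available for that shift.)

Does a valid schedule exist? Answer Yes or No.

No

Total capacity is 2+1+1+1+2 = 7 but 8 worker-slots are needed — infeasible.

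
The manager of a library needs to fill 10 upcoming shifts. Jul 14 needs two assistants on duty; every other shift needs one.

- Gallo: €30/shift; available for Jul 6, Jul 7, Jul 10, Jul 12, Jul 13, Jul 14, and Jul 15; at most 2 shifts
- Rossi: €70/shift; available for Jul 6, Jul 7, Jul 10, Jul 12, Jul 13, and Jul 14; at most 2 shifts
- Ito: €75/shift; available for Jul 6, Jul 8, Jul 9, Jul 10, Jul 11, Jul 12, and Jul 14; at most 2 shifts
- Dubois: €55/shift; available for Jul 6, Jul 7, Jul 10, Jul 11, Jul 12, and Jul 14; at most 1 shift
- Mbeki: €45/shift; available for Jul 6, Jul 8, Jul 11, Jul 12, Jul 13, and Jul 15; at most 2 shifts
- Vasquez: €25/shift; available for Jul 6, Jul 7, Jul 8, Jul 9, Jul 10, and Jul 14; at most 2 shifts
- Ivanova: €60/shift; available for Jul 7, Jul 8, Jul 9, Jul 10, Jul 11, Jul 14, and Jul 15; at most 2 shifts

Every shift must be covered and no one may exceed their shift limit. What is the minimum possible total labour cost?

Picking the cheapest available assistant for each shift independently would cost €315, but that ignores the shift limits.
An optimal schedule: Jul 6→Rossi, Jul 7→Dubois, Jul 8→Vasquez, Jul 9→Vasquez, Jul 10→Ivanova, Jul 11→Mbeki, Jul 12→Mbeki, Jul 13→Gallo, Jul 14→Ivanova+Rossi, Jul 15→Gallo.
Total: 70 + 55 + 25 + 25 + 60 + 45 + 45 + 30 + 60 + 70 + 30 = €515.

€515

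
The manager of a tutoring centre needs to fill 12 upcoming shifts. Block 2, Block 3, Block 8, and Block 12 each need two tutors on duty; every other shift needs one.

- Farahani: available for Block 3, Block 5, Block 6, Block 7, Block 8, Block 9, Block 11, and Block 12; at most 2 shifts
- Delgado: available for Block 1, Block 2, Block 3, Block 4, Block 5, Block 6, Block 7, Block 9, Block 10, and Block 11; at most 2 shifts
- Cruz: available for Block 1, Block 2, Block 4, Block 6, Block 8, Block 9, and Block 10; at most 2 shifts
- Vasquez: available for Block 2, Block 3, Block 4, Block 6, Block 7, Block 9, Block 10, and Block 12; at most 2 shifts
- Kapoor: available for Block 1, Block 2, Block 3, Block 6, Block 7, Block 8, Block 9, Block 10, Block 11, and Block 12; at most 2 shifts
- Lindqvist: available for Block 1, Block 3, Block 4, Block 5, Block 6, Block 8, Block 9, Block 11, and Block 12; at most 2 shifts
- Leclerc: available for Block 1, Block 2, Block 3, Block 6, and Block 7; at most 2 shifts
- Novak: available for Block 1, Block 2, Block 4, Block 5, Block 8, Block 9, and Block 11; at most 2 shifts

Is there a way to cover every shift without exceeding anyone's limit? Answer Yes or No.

One valid schedule: Block 1→Cruz, Block 2→Leclerc+Novak, Block 3→Lindqvist+Leclerc, Block 4→Delgado, Block 5→Farahani, Block 6→Cruz, Block 7→Farahani, Block 8→Lindqvist+Novak, Block 9→Vasquez, Block 10→Delgado, Block 11→Kapoor, Block 12→Vasquez+Kapoor.
Loads: Farahani 2/2, Delgado 2/2, Cruz 2/2, Vasquez 2/2, Kapoor 2/2, Lindqvist 2/2, Leclerc 2/2, Novak 2/2 — all within limits.

Yes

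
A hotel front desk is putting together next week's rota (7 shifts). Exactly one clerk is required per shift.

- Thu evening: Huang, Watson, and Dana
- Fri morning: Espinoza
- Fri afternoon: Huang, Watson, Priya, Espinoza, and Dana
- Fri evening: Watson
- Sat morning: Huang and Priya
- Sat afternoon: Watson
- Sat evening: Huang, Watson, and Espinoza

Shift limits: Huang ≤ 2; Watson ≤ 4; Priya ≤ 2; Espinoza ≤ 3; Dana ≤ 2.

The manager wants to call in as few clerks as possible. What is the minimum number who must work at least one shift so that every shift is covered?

7 slots to fill and no one can take more than 4, so at least ⌈7/4⌉ = 2 clerks are needed.
Shifts {Fri morning, Fri evening, Sat morning} need 3 slots, but among the clerks available for them (Huang, Watson, Priya, and Espinoza) any 2 together supply at most 2. So 2 clerks are not enough.
Huang, Watson, and Espinoza alone can cover everything: Thu evening→Huang, Fri morning→Espinoza, Fri afternoon→Watson, Fri evening→Watson, Sat morning→Huang, Sat afternoon→Watson, Sat evening→Watson.

3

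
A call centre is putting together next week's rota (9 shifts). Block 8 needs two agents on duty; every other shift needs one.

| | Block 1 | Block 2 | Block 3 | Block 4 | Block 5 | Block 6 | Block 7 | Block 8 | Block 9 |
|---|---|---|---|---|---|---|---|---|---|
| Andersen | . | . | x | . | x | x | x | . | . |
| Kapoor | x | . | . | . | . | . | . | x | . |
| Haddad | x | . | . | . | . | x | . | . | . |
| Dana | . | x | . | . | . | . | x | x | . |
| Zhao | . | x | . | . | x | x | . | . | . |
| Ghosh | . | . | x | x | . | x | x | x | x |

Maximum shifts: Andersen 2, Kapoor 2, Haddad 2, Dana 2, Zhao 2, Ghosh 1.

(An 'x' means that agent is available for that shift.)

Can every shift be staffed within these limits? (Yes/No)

No

Total capacity is 11 and 10 slots are needed, so capacity alone doesn't rule it out.
Shifts {Block 4, Block 9} need 2 worker-slots in total, but the agents available for any of those shifts (Ghosh) can supply at most 1 among them. So no valid schedule exists.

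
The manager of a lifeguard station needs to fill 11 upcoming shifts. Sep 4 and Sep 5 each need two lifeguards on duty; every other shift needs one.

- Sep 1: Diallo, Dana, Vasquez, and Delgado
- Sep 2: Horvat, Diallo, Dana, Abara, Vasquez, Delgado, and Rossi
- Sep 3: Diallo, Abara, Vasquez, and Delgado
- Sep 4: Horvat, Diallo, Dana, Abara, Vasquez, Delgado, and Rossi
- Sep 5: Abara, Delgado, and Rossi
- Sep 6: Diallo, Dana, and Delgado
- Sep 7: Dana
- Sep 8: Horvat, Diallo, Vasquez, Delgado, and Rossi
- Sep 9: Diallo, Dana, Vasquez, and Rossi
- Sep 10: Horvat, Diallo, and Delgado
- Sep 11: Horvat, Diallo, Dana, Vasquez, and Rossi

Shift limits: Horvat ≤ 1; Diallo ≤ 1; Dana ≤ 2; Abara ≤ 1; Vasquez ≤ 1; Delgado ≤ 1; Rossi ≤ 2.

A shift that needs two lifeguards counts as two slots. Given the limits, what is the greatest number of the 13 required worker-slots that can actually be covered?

Total capacity across all lifeguards is 1+1+2+1+1+1+2 = 9, and 13 slots are needed, so at most 9 can be filled.
An assignment achieving 9: Sep 1→Dana, Sep 3→Vasquez, Sep 5→Abara+Delgado, Sep 6→Diallo, Sep 7→Dana, Sep 8→Rossi, Sep 9→Rossi, Sep 10→Horvat.
Loads: Horvat 1/1, Diallo 1/1, Dana 2/2, Abara 1/1, Vasquez 1/1, Delgado 1/1, Rossi 2/2.

9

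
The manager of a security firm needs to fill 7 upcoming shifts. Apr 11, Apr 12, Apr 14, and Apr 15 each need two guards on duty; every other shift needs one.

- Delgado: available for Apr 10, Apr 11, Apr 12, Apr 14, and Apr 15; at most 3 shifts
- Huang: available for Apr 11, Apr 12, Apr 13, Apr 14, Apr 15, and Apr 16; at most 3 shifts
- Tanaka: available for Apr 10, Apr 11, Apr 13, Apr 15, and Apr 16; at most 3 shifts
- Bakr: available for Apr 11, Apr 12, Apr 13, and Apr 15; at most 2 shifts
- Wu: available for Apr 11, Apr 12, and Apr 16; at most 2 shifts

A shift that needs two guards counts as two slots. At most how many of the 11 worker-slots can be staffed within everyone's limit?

Total capacity across all guards is 3+3+3+2+2 = 13, and 11 slots are needed, so at most 11 can be filled.
An assignment achieving 11: Apr 10→Delgado, Apr 11→Tanaka+Wu, Apr 12→Delgado+Bakr, Apr 13→Huang, Apr 14→Delgado+Huang, Apr 15→Tanaka+Bakr, Apr 16→Huang.
Loads: Delgado 3/3, Huang 3/3, Tanaka 2/3, Bakr 2/2, Wu 1/2.

11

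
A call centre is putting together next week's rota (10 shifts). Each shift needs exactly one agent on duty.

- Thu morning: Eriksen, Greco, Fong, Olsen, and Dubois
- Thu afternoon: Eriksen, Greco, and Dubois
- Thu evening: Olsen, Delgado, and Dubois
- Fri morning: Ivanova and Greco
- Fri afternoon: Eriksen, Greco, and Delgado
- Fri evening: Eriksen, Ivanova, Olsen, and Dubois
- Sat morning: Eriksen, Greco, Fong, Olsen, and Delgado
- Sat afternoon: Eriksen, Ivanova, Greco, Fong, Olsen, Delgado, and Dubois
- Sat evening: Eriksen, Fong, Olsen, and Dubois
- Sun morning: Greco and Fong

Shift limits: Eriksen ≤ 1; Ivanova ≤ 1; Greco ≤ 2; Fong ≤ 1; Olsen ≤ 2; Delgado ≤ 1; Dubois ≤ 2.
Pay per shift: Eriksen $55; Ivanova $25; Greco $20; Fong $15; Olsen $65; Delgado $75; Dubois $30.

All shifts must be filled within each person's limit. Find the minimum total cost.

$400

Picking the cheapest available agent for each shift independently would cost $190, but that ignores the shift limits.
An optimal schedule: Thu morning→Dubois, Thu afternoon→Eriksen, Thu evening→Olsen, Fri morning→Ivanova, Fri afternoon→Greco, Fri evening→Olsen, Sat morning→Delgado, Sat afternoon→Dubois, Sat evening→Fong, Sun morning→Greco.
Total: 30 + 55 + 65 + 25 + 20 + 65 + 75 + 30 + 15 + 20 = $400.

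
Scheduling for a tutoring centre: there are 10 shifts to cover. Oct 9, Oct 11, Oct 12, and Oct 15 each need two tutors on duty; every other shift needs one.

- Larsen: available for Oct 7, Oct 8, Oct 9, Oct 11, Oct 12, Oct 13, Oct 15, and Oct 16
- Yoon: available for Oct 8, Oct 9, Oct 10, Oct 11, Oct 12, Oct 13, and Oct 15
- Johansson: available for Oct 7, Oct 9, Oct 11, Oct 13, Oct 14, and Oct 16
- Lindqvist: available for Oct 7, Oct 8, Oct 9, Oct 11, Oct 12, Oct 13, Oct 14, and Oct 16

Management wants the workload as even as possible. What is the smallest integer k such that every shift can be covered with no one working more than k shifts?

4

With 4 tutors and 14 worker-slots to fill, someone must work at least ⌈14/4⌉ = 4 shifts, so k ≥ 4.
k = 4 works: Oct 7→Larsen, Oct 8→Larsen, Oct 9→Johansson+Lindqvist, Oct 10→Yoon, Oct 11→Johansson+Lindqvist, Oct 12→Larsen+Yoon, Oct 13→Yoon, Oct 14→Johansson, Oct 15→Larsen+Yoon, Oct 16→Johansson.
Loads: Larsen 4, Yoon 4, Johansson 4, Lindqvist 2 — all ≤ 4.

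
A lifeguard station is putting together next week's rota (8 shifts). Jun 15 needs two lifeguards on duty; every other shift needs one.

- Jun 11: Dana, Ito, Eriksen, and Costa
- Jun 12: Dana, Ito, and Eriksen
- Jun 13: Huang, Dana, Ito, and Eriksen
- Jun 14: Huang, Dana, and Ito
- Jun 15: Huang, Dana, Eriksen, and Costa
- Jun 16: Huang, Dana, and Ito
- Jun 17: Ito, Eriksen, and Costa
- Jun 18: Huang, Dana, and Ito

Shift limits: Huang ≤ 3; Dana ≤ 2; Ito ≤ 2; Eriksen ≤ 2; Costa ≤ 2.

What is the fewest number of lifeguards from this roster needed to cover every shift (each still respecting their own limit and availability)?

4

9 slots to fill and no one can take more than 3, so at least ⌈9/3⌉ = 3 lifeguards are needed.
Any 3 lifeguards together have capacity at most 3+2+2 = 7 < 9 slots, so 3 can never suffice.
Huang, Dana, Ito, and Eriksen alone can cover everything: Jun 11→Dana, Jun 12→Dana, Jun 13→Eriksen, Jun 14→Huang, Jun 15→Huang+Eriksen, Jun 16→Huang, Jun 17→Ito, Jun 18→Ito.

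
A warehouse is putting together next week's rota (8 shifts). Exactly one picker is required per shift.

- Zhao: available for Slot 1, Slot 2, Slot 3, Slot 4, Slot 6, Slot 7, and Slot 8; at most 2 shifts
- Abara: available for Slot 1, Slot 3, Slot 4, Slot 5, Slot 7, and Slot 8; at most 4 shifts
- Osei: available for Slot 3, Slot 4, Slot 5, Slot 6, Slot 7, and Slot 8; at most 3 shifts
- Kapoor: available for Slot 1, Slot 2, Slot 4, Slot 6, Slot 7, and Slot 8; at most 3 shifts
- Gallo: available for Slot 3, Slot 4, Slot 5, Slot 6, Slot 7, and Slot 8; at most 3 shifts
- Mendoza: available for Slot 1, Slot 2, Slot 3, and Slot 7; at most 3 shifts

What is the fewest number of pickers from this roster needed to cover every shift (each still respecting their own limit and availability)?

8 slots to fill and no one can take more than 4, so at least ⌈8/4⌉ = 2 pickers are needed.
Any 2 pickers together have capacity at most 4+3 = 7 < 8 slots, so 2 can never suffice.
Zhao, Abara, and Osei alone can cover everything: Slot 1→Zhao, Slot 2→Zhao, Slot 3→Abara, Slot 4→Abara, Slot 5→Abara, Slot 6→Osei, Slot 7→Abara, Slot 8→Osei.

3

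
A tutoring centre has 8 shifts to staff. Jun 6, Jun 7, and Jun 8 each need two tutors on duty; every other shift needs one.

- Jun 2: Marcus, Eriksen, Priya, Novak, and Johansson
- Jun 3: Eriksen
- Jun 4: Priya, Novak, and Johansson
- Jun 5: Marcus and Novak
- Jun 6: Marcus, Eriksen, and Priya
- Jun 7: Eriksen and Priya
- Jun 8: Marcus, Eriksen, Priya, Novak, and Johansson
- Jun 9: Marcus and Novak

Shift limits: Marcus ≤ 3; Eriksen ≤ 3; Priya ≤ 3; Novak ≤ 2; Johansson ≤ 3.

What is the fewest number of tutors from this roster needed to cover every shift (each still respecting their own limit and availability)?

4

11 slots to fill and no one can take more than 3, so at least ⌈11/3⌉ = 4 tutors are needed.
Marcus, Eriksen, Priya, and Novak alone can cover everything: Jun 2→Novak, Jun 3→Eriksen, Jun 4→Priya, Jun 5→Marcus, Jun 6→Marcus+Eriksen, Jun 7→Eriksen+Priya, Jun 8→Priya+Novak, Jun 9→Marcus.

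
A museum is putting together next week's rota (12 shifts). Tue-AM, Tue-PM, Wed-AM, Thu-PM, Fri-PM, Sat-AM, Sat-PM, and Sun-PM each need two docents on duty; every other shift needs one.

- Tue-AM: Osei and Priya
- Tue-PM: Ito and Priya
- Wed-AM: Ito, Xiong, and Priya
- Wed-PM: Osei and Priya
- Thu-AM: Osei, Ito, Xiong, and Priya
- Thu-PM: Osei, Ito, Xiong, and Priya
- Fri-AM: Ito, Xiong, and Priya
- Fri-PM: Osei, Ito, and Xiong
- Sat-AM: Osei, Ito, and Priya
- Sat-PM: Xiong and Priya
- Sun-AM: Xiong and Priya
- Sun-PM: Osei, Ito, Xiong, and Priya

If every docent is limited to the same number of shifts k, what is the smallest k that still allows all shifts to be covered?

5

With 4 docents and 20 worker-slots to fill, someone must work at least ⌈20/4⌉ = 5 shifts, so k ≥ 5.
k = 5 works: Tue-AM→Osei+Priya, Tue-PM→Ito+Priya, Wed-AM→Ito+Xiong, Wed-PM→Osei, Thu-AM→Osei, Thu-PM→Xiong+Priya, Fri-AM→Ito, Fri-PM→Osei+Ito, Sat-AM→Osei+Ito, Sat-PM→Xiong+Priya, Sun-AM→Xiong, Sun-PM→Xiong+Priya.
Loads: Osei 5, Ito 5, Xiong 5, Priya 5 — all ≤ 5.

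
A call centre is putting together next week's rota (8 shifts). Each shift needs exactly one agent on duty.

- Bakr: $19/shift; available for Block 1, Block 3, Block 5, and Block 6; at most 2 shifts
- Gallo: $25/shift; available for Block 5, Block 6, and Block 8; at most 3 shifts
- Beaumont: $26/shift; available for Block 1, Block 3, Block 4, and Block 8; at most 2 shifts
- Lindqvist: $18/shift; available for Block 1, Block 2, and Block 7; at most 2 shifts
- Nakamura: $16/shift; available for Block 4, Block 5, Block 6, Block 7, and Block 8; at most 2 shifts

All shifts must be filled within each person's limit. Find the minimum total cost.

Block 2 can only be covered by Lindqvist, so that assignment is forced.
Picking the cheapest available agent for each shift independently would cost $135, but that ignores the shift limits.
An optimal schedule: Block 1→Lindqvist, Block 2→Lindqvist, Block 3→Bakr, Block 4→Nakamura, Block 5→Bakr, Block 6→Gallo, Block 7→Nakamura, Block 8→Gallo.
Total: 18 + 18 + 19 + 16 + 19 + 25 + 16 + 25 = $156.

$156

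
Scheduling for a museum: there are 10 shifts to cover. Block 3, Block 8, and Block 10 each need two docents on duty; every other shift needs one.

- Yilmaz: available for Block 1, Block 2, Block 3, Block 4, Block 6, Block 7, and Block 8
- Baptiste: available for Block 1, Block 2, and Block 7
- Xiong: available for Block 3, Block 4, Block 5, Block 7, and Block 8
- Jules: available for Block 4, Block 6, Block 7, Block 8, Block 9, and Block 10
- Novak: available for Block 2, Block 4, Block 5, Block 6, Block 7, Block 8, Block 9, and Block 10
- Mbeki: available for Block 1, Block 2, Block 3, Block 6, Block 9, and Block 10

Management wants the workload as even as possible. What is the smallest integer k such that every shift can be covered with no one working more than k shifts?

With 6 docents and 13 worker-slots to fill, someone must work at least ⌈13/6⌉ = 3 shifts, so k ≥ 3.
k = 3 works: Block 1→Yilmaz, Block 2→Yilmaz, Block 3→Yilmaz+Xiong, Block 4→Xiong, Block 5→Xiong, Block 6→Novak, Block 7→Baptiste, Block 8→Jules+Novak, Block 9→Jules, Block 10→Jules+Novak.
Loads: Yilmaz 3, Baptiste 1, Xiong 3, Jules 3, Novak 3, Mbeki 0 — all ≤ 3.

3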